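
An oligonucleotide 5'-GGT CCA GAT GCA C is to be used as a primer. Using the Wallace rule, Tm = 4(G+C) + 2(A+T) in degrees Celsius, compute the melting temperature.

G=4, A=3, C=4, T=2
So N_AT = 5 and N_GC = 8.
Tm = 2(5) + 4(8) = 10 + 32 = 42°C

42°C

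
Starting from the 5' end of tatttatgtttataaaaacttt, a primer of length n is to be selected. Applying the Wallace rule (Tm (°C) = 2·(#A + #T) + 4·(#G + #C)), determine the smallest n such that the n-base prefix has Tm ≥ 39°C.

n = 19

First 18 bases: TATTTATGTTTATAAAAA → Tm = 38°C (< 39°C)
First 19 bases: TATTTATGTTTATAAAAAC → Tm = 42°C (≥ 39°C)
Each additional base adds 2°C (A/T) or 4°C (G/C), so Tm is non-decreasing in n; n = 19 is the first length to reach 39°C.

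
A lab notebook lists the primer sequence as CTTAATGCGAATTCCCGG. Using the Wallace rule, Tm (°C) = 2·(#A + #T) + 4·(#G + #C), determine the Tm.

Counting bases: A=4, C=5, G=4, T=5
So N_AT = 9 and N_GC = 9.
Tm = 2(9) + 4(9) = 18 + 36 = 54°C

54°C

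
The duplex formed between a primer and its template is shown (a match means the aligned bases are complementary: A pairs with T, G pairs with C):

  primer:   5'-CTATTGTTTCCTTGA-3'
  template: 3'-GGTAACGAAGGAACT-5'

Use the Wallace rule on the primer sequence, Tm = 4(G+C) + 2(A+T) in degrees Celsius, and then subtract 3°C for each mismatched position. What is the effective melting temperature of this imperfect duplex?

Primer base counts: A=2, T=8, G=2, C=3 → A+T=10, G+C=5
Perfect-match Tm = 2(10) + 4(5) = 20 + 20 = 40°C
Mismatches (positions where the bases are not complementary): 2 (at positions 2, 7)
Effective Tm = 40 − 2×3 = 40 − 6 = 34°C

34°C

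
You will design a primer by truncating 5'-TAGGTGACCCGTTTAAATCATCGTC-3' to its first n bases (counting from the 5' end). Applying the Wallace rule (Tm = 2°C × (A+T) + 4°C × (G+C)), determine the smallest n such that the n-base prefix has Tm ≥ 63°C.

First 22 bases: TAGGTGACCCGTTTAAATCATC → Tm = 62°C (< 63°C)
First 23 bases: TAGGTGACCCGTTTAAATCATCG → Tm = 66°C (≥ 63°C)
Since every base adds ≥2°C, Tm only increases with n, so the threshold is first crossed at n = 23.

n = 23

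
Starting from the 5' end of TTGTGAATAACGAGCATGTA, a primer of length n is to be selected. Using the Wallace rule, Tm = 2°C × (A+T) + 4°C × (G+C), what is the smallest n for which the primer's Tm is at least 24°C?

First 9 bases: TTGTGAATA → Tm = 22°C (< 24°C)
First 10 bases: TTGTGAATAA → Tm = 24°C (≥ 24°C)
Each additional base adds 2°C (A/T) or 4°C (G/C), so Tm is non-decreasing in n; n = 10 is the first length to reach 24°C.

n = 10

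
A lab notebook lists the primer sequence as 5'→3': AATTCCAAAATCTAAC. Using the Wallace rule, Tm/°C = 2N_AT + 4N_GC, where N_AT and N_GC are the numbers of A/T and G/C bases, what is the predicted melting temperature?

A=8, G=0, C=4, T=4
AT pairs contribute 12, GC pairs contribute 4.
Tm = 4·4 + 2·12 = 16 + 24 = 40°C

40°C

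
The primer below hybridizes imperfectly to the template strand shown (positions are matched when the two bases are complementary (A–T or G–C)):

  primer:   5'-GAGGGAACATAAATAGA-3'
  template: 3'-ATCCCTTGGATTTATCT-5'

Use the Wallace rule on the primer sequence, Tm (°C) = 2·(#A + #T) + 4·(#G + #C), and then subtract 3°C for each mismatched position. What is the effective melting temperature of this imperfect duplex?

40°C

Primer base counts: A=9, T=2, G=5, C=1 → A+T=11, G+C=6
Perfect-match Tm = 2(11) + 4(6) = 22 + 24 = 46°C
Mismatches (positions where the bases are not complementary): 2 (at positions 1, 9)
Effective Tm = 46 − 2×3 = 46 − 6 = 40°C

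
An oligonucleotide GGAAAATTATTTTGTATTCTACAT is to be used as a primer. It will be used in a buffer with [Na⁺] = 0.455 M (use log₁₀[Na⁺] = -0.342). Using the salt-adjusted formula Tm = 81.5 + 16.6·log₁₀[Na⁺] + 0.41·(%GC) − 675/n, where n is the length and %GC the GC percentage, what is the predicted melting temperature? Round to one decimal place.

Length n = 24. Scanning the sequence gives A=8, T=11, C=2, G=3.
G+C = 5, so %GC = 5/24 × 100 = 20.833%
Salt term: 16.6 × (-0.342) = -5.677
GC term: 0.41 × 20.833 = 8.542; length term: −675/24 = −28.125
Tm = 81.5 + (-5.677) + 8.542 − 28.125 = 56.24 → 56.2°C

56.2°C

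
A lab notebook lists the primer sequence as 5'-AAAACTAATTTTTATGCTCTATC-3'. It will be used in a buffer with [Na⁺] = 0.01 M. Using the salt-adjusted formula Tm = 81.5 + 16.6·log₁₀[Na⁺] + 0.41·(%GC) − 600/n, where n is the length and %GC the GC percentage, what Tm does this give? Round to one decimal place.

Length n = 23. C=4, A=8, T=10, G=1
G+C = 5, so %GC = 5/23 × 100 = 21.739%
Salt term: 16.6 × (-2) = -33.2
GC term: 0.41 × 21.739 = 8.913; length term: −600/23 = −26.087
Tm = 81.5 + (-33.2) + 8.913 − 26.087 = 31.126 → 31.1°C

31.1°C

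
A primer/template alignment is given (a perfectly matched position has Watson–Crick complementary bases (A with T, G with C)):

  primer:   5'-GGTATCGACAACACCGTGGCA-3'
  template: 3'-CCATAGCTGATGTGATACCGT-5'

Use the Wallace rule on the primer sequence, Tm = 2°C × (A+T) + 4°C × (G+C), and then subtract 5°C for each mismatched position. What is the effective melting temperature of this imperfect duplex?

Primer base counts: A=6, T=3, G=6, C=6 → A+T=9, G+C=12
Perfect-match Tm = 2(9) + 4(12) = 18 + 48 = 66°C
Mismatches (positions where the bases are not complementary): 3 (at positions 10, 15, 16)
Effective Tm = 66 − 3×5 = 66 − 15 = 51°C

51°C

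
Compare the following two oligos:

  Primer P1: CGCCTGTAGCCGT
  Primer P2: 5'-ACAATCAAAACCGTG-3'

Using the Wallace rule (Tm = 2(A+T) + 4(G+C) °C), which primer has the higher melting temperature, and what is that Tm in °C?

Primer P1, 44°C

Primer P1: A+T=4, G+C=9 → Tm = 2(4)+4(9) = 44°C
Primer P2: A+T=9, G+C=6 → Tm = 2(9)+4(6) = 42°C
44°C vs 42°C → primer P1 is higher.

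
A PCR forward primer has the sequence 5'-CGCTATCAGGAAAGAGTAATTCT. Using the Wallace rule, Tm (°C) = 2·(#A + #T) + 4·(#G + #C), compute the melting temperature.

64°C

Base counts: T=6, A=8, C=4, G=5
So N_AT = 14 and N_GC = 9.
Tm = 2(14) + 4(9) = 28 + 36 = 64°C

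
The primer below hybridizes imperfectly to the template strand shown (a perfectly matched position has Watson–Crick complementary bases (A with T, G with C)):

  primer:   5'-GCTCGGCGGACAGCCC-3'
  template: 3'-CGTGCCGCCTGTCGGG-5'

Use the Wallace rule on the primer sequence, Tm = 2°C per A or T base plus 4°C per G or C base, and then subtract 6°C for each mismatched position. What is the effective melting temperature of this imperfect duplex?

52°C

Primer base counts: A=2, T=1, G=6, C=7 → A+T=3, G+C=13
Perfect-match Tm = 2(3) + 4(13) = 6 + 52 = 58°C
Mismatches (positions where the bases are not complementary): 1 (at position 3)
Effective Tm = 58 − 1×6 = 58 − 6 = 52°C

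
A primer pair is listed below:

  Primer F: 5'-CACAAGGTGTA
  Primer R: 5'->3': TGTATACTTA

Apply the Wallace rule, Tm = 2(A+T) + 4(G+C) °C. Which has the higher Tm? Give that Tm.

Primer F: A+T=6, G+C=5 → Tm = 2(6)+4(5) = 32°C
Primer R: A+T=8, G+C=2 → Tm = 2(8)+4(2) = 24°C
32°C vs 24°C → primer F is higher.

Primer F, 32°C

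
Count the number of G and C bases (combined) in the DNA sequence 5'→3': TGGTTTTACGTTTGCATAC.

Base counts: G=4, C=3, T=9, A=3
Total G or C: 4 + 3 = 7

7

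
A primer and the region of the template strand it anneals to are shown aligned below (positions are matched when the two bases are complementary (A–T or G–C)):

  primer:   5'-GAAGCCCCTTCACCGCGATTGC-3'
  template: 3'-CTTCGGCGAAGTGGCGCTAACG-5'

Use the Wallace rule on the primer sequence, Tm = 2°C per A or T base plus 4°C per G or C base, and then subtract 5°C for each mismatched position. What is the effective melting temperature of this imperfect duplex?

67°C

Primer base counts: A=4, T=4, G=5, C=9 → A+T=8, G+C=14
Perfect-match Tm = 2(8) + 4(14) = 16 + 56 = 72°C
Mismatches (positions where the bases are not complementary): 1 (at position 7)
Effective Tm = 72 − 1×5 = 72 − 5 = 67°C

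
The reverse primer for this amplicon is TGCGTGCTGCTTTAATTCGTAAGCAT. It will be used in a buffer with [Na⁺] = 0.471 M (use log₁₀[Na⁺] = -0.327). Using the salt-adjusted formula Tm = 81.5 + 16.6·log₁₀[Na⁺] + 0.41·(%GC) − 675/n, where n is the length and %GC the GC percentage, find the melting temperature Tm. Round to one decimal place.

67.5°C

Length n = 26. A=5, T=10, C=5, G=6
G+C = 11, so %GC = 11/26 × 100 = 42.308%
Salt term: 16.6 × (-0.327) = -5.428
GC term: 0.41 × 42.308 = 17.346; length term: −675/26 = −25.962
Tm = 81.5 + (-5.428) + 17.346 − 25.962 = 67.456 → 67.5°C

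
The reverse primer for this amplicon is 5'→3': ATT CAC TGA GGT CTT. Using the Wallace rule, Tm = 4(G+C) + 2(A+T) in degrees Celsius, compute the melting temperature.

42°C

Scanning the sequence gives C=3, A=3, T=6, G=3.
So N_AT = 9 and N_GC = 6.
Tm = 2×9 + 4×6 = 42°C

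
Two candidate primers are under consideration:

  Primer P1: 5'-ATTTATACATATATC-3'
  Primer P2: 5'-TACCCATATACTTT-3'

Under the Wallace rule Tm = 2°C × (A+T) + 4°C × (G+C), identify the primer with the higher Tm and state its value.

Primer P2, 36°C

Primer P1: A+T=13, G+C=2 → Tm = 2(13)+4(2) = 34°C
Primer P2: A+T=10, G+C=4 → Tm = 2(10)+4(4) = 36°C
34°C vs 36°C → primer P2 is higher.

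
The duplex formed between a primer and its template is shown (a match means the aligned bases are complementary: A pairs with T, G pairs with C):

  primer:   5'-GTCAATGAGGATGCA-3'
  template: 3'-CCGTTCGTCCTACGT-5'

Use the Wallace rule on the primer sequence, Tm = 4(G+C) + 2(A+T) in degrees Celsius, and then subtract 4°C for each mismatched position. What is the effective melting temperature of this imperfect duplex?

32°C

Primer base counts: A=5, T=3, G=5, C=2 → A+T=8, G+C=7
Perfect-match Tm = 2(8) + 4(7) = 16 + 28 = 44°C
Mismatches (positions where the bases are not complementary): 3 (at positions 2, 6, 7)
Effective Tm = 44 − 3×4 = 44 − 12 = 32°C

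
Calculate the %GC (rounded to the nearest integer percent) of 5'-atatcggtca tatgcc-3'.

T=5, C=4, G=3, A=4
G+C = 3 + 4 = 7 out of 16 bases
%GC = 7/16 × 100 = 43.75% ≈ 44%

44%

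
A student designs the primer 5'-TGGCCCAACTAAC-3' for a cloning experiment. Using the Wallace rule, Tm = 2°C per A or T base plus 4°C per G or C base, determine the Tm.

40°C

Scanning the sequence gives G=2, C=5, T=2, A=4.
AT pairs contribute 6, GC pairs contribute 7.
Tm = 2(6) + 4(7) = 12 + 28 = 40°C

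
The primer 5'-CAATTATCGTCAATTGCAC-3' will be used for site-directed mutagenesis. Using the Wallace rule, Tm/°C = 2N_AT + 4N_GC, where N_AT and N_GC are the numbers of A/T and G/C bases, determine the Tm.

A=6, C=5, T=6, G=2
So N_AT = 12 and N_GC = 7.
Tm = 2×12 + 4×7 = 52°C

52°C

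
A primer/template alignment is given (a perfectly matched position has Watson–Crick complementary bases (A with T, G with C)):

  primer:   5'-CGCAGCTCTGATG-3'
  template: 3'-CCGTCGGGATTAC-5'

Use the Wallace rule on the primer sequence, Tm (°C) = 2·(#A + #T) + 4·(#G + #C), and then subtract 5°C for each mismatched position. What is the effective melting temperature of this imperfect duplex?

27°C

Primer base counts: A=2, T=3, G=4, C=4 → A+T=5, G+C=8
Perfect-match Tm = 2(5) + 4(8) = 10 + 32 = 42°C
Mismatches (positions where the bases are not complementary): 3 (at positions 1, 7, 10)
Effective Tm = 42 − 3×5 = 42 − 15 = 27°C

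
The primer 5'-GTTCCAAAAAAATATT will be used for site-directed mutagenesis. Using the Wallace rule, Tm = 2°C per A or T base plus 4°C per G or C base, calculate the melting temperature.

Scanning the sequence gives C=2, A=8, T=5, G=1.
AT pairs contribute 13, GC pairs contribute 3.
Tm = 2(13) + 4(3) = 26 + 12 = 38°C

38°C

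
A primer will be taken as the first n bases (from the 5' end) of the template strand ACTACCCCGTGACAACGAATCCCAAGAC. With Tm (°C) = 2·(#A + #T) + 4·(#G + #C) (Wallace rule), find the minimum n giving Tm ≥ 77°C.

n = 26

First 25 bases: ACTACCCCGTGACAACGAATCCCAA → Tm = 76°C (< 77°C)
First 26 bases: ACTACCCCGTGACAACGAATCCCAAG → Tm = 80°C (≥ 77°C)
Each additional base adds 2°C (A/T) or 4°C (G/C), so Tm is non-decreasing in n; n = 26 is the first length to reach 77°C.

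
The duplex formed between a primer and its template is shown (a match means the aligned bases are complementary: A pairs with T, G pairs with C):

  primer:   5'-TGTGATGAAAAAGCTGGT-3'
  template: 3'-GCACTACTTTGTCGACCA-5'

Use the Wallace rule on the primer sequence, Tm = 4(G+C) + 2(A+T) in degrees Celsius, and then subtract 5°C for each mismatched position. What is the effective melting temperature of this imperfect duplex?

40°C

Primer base counts: A=6, T=5, G=6, C=1 → A+T=11, G+C=7
Perfect-match Tm = 2(11) + 4(7) = 22 + 28 = 50°C
Mismatches (positions where the bases are not complementary): 2 (at positions 1, 11)
Effective Tm = 50 − 2×5 = 50 − 10 = 40°C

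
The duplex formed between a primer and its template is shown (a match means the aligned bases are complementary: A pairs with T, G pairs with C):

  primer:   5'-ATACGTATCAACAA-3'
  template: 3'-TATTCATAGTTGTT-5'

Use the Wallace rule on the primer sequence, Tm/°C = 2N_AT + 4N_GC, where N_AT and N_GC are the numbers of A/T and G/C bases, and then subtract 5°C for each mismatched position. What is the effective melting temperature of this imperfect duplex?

31°C

Primer base counts: A=7, T=3, G=1, C=3 → A+T=10, G+C=4
Perfect-match Tm = 2(10) + 4(4) = 20 + 16 = 36°C
Mismatches (positions where the bases are not complementary): 1 (at position 4)
Effective Tm = 36 − 1×5 = 36 − 5 = 31°C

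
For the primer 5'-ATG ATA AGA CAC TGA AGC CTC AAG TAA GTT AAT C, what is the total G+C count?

Scanning the sequence gives C=6, T=8, A=14, G=6.
G+C = 6 + 6 = 12

12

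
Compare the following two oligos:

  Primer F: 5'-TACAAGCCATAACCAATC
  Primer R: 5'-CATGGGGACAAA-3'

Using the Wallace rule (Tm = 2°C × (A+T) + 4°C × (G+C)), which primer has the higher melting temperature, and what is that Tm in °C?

Primer F: A+T=11, G+C=7 → Tm = 2(11)+4(7) = 50°C
Primer R: A+T=6, G+C=6 → Tm = 2(6)+4(6) = 36°C
50°C vs 36°C → primer F is higher.

Primer F, 50°C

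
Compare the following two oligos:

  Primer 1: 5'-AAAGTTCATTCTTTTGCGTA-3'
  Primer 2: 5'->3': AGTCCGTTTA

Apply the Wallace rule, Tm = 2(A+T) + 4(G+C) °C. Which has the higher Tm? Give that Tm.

Primer 1, 52°C

Primer 1: A+T=14, G+C=6 → Tm = 2(14)+4(6) = 52°C
Primer 2: A+T=6, G+C=4 → Tm = 2(6)+4(4) = 28°C
52°C vs 28°C → primer 1 is higher.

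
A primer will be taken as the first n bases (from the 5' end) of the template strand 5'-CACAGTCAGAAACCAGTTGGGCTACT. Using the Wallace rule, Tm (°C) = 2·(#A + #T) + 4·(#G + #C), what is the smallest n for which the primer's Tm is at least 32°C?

n = 11

First 10 bases: CACAGTCAGA → Tm = 30°C (< 32°C)
First 11 bases: CACAGTCAGAA → Tm = 32°C (≥ 32°C)
Since every base adds ≥2°C, Tm only increases with n, so the threshold is first crossed at n = 11.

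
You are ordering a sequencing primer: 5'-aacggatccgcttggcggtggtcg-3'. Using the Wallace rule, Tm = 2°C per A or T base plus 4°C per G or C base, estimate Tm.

Counting bases: G=10, T=5, A=3, C=6
A+T = 8, G+C = 16
Tm = 2×8 + 4×16 = 80°C

80°C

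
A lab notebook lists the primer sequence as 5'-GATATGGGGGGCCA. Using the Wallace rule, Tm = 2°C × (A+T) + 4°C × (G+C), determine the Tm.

46°C

A=3, C=2, G=7, T=2
So N_AT = 5 and N_GC = 9.
Tm = 2(5) + 4(9) = 10 + 36 = 46°C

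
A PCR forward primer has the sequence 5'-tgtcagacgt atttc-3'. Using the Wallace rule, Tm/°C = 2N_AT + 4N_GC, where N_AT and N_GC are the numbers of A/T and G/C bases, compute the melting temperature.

Base counts: G=3, T=6, A=3, C=3
A+T = 9, G+C = 6
Tm = 2(9) + 4(6) = 18 + 24 = 42°C

42°C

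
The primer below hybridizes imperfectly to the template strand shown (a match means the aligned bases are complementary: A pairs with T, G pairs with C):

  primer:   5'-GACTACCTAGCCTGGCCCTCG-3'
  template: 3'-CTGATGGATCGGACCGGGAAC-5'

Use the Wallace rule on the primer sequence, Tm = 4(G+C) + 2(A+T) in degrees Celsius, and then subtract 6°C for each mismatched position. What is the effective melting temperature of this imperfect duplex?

Primer base counts: A=3, T=4, G=5, C=9 → A+T=7, G+C=14
Perfect-match Tm = 2(7) + 4(14) = 14 + 56 = 70°C
Mismatches (positions where the bases are not complementary): 1 (at position 20)
Effective Tm = 70 − 1×6 = 70 − 6 = 64°C

64°C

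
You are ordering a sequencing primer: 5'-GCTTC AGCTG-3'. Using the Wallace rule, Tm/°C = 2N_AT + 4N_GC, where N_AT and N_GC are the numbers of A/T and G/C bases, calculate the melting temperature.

Scanning the sequence gives C=3, A=1, T=3, G=3.
A+T = 4, G+C = 6
Tm = 2(4) + 4(6) = 8 + 24 = 32°C

32°C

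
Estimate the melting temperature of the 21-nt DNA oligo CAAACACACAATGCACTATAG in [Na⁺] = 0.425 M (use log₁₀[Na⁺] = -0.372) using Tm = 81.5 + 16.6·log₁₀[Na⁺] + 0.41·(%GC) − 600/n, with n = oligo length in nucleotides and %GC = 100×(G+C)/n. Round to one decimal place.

62.4°C

Length n = 21. Scanning the sequence gives T=3, G=2, A=10, C=6.
G+C = 8, so %GC = 8/21 × 100 = 38.095%
Salt term: 16.6 × (-0.372) = -6.175
GC term: 0.41 × 38.095 = 15.619; length term: −600/21 = −28.571
Tm = 81.5 + (-6.175) + 15.619 − 28.571 = 62.373 → 62.4°C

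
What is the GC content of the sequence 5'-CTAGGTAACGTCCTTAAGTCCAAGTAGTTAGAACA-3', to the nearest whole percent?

Scanning the sequence gives C=7, A=12, T=9, G=7.
G+C = 7 + 7 = 14 out of 35 bases
%GC = 14/35 × 100 = 40% ≈ 40%

40%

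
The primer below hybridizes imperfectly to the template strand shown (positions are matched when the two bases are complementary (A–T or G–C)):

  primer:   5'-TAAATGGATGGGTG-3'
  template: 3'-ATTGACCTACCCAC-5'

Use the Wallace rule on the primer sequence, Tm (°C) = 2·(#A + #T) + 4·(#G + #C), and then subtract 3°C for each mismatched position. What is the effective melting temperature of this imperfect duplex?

Primer base counts: A=4, T=4, G=6, C=0 → A+T=8, G+C=6
Perfect-match Tm = 2(8) + 4(6) = 16 + 24 = 40°C
Mismatches (positions where the bases are not complementary): 1 (at position 4)
Effective Tm = 40 − 1×3 = 40 − 3 = 37°C

37°C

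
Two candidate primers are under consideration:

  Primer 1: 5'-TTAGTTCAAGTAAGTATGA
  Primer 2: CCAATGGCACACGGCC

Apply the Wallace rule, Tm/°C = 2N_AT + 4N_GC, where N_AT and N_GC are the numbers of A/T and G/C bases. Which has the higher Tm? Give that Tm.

Primer 2, 54°C

Primer 1: A+T=14, G+C=5 → Tm = 2(14)+4(5) = 48°C
Primer 2: A+T=5, G+C=11 → Tm = 2(5)+4(11) = 54°C
48°C vs 54°C → primer 2 is higher.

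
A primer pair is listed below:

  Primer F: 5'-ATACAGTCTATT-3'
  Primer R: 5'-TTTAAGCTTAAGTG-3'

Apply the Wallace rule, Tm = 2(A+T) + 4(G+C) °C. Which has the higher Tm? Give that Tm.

Primer F: A+T=9, G+C=3 → Tm = 2(9)+4(3) = 30°C
Primer R: A+T=10, G+C=4 → Tm = 2(10)+4(4) = 36°C
30°C vs 36°C → primer R is higher.

Primer R, 36°C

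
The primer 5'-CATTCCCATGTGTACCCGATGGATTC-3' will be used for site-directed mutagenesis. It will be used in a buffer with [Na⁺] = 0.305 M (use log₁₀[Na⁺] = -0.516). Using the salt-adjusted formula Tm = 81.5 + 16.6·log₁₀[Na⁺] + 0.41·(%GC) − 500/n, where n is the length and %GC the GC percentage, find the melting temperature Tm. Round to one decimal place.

Length n = 26. Scanning the sequence gives T=8, C=8, A=5, G=5.
G+C = 13, so %GC = 13/26 × 100 = 50%
Salt term: 16.6 × (-0.516) = -8.566
GC term: 0.41 × 50 = 20.5; length term: −500/26 = −19.231
Tm = 81.5 + (-8.566) + 20.5 − 19.231 = 74.203 → 74.2°C

74.2°C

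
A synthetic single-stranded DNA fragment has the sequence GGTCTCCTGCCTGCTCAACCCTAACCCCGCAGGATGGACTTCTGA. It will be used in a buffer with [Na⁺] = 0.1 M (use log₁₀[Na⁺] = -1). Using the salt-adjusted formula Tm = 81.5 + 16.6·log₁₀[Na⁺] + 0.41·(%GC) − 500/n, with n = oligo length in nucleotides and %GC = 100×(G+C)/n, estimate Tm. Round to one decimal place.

Length n = 45. Scanning the sequence gives A=8, T=10, G=10, C=17.
G+C = 27, so %GC = 27/45 × 100 = 60%
Salt term: 16.6 × (-1) = -16.6
GC term: 0.41 × 60 = 24.6; length term: −500/45 = −11.111
Tm = 81.5 + (-16.6) + 24.6 − 11.111 = 78.389 → 78.4°C

78.4°C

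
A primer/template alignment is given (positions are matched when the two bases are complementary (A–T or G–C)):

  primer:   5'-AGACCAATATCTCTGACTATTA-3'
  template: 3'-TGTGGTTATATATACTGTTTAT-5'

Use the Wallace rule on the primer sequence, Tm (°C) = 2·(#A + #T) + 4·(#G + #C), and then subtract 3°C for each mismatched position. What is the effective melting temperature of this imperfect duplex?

Primer base counts: A=8, T=7, G=2, C=5 → A+T=15, G+C=7
Perfect-match Tm = 2(15) + 4(7) = 30 + 28 = 58°C
Mismatches (positions where the bases are not complementary): 5 (at positions 2, 11, 13, 18, 20)
Effective Tm = 58 − 5×3 = 58 − 15 = 43°C

43°C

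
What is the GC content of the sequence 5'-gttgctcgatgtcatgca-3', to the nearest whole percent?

50%

Scanning the sequence gives A=3, G=5, T=6, C=4.
G+C = 5 + 4 = 9 out of 18 bases
%GC = 9/18 × 100 = 50% ≈ 50%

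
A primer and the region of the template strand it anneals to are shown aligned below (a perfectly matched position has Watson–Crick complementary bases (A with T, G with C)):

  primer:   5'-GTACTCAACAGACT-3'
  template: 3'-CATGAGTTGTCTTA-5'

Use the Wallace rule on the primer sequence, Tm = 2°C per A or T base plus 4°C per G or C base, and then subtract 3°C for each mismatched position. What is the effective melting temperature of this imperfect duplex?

Primer base counts: A=5, T=3, G=2, C=4 → A+T=8, G+C=6
Perfect-match Tm = 2(8) + 4(6) = 16 + 24 = 40°C
Mismatches (positions where the bases are not complementary): 1 (at position 13)
Effective Tm = 40 − 1×3 = 40 − 3 = 37°C

37°C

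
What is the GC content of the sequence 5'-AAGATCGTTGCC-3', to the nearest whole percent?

50%

Counting bases: A=3, T=3, C=3, G=3
G+C = 3 + 3 = 6 out of 12 bases
%GC = 6/12 × 100 = 50% ≈ 50%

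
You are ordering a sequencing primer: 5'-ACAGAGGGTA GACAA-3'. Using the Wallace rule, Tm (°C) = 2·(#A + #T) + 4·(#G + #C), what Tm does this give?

Counting bases: C=2, A=7, T=1, G=5
AT pairs contribute 8, GC pairs contribute 7.
Tm = 4·7 + 2·8 = 28 + 16 = 44°C

44°C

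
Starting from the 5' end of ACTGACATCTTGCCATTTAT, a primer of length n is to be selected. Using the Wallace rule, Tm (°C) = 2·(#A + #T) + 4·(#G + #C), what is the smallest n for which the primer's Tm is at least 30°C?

n = 11

First 10 bases: ACTGACATCT → Tm = 28°C (< 30°C)
First 11 bases: ACTGACATCTT → Tm = 30°C (≥ 30°C)
Since every base adds ≥2°C, Tm only increases with n, so the threshold is first crossed at n = 11.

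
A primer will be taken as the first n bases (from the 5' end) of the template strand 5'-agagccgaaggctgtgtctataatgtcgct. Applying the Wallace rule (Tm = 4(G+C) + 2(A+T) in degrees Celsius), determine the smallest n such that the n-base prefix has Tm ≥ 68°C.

First 22 bases: AGAGCCGAAGGCTGTGTCTATA → Tm = 66°C (< 68°C)
First 23 bases: AGAGCCGAAGGCTGTGTCTATAA → Tm = 68°C (≥ 68°C)
Each additional base adds 2°C (A/T) or 4°C (G/C), so Tm is non-decreasing in n; n = 23 is the first length to reach 68°C.

n = 23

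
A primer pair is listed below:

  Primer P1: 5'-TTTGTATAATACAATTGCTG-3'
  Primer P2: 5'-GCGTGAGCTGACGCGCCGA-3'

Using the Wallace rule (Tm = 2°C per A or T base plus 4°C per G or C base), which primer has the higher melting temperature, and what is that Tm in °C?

Primer P1: A+T=15, G+C=5 → Tm = 2(15)+4(5) = 50°C
Primer P2: A+T=5, G+C=14 → Tm = 2(5)+4(14) = 66°C
50°C vs 66°C → primer P2 is higher.

Primer P2, 66°C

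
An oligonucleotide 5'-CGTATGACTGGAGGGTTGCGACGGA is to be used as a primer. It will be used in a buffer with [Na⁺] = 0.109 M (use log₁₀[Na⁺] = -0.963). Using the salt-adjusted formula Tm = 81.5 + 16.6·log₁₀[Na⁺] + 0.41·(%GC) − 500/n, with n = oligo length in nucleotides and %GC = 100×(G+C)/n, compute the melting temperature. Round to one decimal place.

70.1°C

Length n = 25. Base counts: G=11, T=5, C=4, A=5
G+C = 15, so %GC = 15/25 × 100 = 60%
Salt term: 16.6 × (-0.963) = -15.986
GC term: 0.41 × 60 = 24.6; length term: −500/25 = −20
Tm = 81.5 + (-15.986) + 24.6 − 20 = 70.114 → 70.1°C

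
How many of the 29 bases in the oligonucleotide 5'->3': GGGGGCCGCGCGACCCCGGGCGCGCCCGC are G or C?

Counting bases: G=14, C=14, T=0, A=1
Total G or C: 14 + 14 = 28

28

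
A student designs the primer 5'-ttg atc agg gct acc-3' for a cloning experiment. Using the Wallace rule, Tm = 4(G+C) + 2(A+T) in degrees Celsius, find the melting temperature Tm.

46°C

Scanning the sequence gives A=3, G=4, C=4, T=4.
A+T = 7, G+C = 8
Tm = 4·8 + 2·7 = 32 + 14 = 46°C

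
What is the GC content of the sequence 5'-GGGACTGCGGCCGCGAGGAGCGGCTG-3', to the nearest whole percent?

Counting bases: C=7, G=14, T=2, A=3
G+C = 14 + 7 = 21 out of 26 bases
%GC = 21/26 × 100 = 80.77% ≈ 81%

81%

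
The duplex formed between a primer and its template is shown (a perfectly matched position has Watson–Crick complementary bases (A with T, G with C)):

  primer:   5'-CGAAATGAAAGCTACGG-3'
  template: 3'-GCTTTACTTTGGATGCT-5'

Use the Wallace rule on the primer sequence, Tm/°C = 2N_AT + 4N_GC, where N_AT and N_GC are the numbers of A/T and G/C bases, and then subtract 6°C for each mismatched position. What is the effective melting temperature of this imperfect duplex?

Primer base counts: A=7, T=2, G=5, C=3 → A+T=9, G+C=8
Perfect-match Tm = 2(9) + 4(8) = 18 + 32 = 50°C
Mismatches (positions where the bases are not complementary): 2 (at positions 11, 17)
Effective Tm = 50 − 2×6 = 50 − 12 = 38°C

38°C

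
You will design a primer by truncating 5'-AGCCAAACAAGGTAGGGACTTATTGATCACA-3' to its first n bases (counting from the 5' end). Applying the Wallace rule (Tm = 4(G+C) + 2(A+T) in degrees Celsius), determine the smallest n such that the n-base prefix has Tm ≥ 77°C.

First 27 bases: AGCCAAACAAGGTAGGGACTTATTGAT → Tm = 76°C (< 77°C)
First 28 bases: AGCCAAACAAGGTAGGGACTTATTGATC → Tm = 80°C (≥ 77°C)
Each additional base adds 2°C (A/T) or 4°C (G/C), so Tm is non-decreasing in n; n = 28 is the first length to reach 77°C.

n = 28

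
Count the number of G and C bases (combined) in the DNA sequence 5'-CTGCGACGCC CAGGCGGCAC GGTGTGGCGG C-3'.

25

Base counts: T=3, G=14, C=11, A=3
Total G or C: 14 + 11 = 25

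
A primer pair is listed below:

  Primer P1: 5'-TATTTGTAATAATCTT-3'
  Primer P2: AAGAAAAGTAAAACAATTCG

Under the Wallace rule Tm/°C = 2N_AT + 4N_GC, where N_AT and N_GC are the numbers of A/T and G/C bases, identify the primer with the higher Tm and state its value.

Primer P1: A+T=14, G+C=2 → Tm = 2(14)+4(2) = 36°C
Primer P2: A+T=15, G+C=5 → Tm = 2(15)+4(5) = 50°C
36°C vs 50°C → primer P2 is higher.

Primer P2, 50°C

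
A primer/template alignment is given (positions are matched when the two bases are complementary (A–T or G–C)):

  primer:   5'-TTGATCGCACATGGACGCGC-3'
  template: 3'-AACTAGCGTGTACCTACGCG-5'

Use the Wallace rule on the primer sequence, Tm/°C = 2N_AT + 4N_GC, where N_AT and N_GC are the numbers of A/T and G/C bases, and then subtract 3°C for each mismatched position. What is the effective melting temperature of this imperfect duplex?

Primer base counts: A=4, T=4, G=6, C=6 → A+T=8, G+C=12
Perfect-match Tm = 2(8) + 4(12) = 16 + 48 = 64°C
Mismatches (positions where the bases are not complementary): 1 (at position 16)
Effective Tm = 64 − 1×3 = 64 − 3 = 61°C

61°C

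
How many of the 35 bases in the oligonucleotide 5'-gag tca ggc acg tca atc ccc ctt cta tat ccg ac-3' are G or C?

T=8, A=8, C=13, G=6
G+C = 6 + 13 = 19

19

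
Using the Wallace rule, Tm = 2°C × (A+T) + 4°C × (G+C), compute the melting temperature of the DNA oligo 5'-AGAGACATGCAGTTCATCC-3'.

56°C

Counting bases: C=5, A=6, G=4, T=4
AT pairs contribute 10, GC pairs contribute 9.
Tm = 2×10 + 4×9 = 56°C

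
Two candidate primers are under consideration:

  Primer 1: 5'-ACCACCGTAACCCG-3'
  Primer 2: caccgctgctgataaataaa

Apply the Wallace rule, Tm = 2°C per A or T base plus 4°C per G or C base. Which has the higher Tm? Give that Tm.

Primer 1: A+T=5, G+C=9 → Tm = 2(5)+4(9) = 46°C
Primer 2: A+T=12, G+C=8 → Tm = 2(12)+4(8) = 56°C
46°C vs 56°C → primer 2 is higher.

Primer 2, 56°C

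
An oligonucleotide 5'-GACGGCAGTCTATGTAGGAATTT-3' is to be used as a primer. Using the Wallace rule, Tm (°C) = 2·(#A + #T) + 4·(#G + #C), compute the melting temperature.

Counting bases: C=3, A=6, T=7, G=7
A+T = 13, G+C = 10
Tm = 2(13) + 4(10) = 26 + 40 = 66°C

66°C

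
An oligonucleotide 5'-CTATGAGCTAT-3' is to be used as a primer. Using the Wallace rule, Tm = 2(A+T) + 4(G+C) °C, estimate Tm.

30°C

Base counts: G=2, T=4, C=2, A=3
So N_AT = 7 and N_GC = 4.
Tm = 2×7 + 4×4 = 30°C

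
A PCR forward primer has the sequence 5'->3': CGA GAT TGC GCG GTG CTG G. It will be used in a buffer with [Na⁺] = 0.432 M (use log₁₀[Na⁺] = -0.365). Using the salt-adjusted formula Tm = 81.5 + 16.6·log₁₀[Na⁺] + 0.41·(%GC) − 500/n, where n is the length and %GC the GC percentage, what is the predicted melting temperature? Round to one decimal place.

Length n = 19. Base counts: G=9, T=4, C=4, A=2
G+C = 13, so %GC = 13/19 × 100 = 68.421%
Salt term: 16.6 × (-0.365) = -6.059
GC term: 0.41 × 68.421 = 28.053; length term: −500/19 = −26.316
Tm = 81.5 + (-6.059) + 28.053 − 26.316 = 77.178 → 77.2°C

77.2°C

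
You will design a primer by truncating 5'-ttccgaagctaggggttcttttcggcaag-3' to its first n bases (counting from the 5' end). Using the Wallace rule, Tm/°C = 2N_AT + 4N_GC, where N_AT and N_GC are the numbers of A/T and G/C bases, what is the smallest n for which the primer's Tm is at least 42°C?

First 13 bases: TTCCGAAGCTAGG → Tm = 40°C (< 42°C)
First 14 bases: TTCCGAAGCTAGGG → Tm = 44°C (≥ 42°C)
Each additional base adds 2°C (A/T) or 4°C (G/C), so Tm is non-decreasing in n; n = 14 is the first length to reach 42°C.

n = 14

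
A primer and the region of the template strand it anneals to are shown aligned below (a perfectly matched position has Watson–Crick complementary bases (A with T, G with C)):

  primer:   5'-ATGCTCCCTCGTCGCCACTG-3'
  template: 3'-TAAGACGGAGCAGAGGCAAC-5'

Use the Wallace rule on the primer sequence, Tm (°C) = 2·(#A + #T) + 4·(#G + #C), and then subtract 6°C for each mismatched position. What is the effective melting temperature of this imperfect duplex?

36°C

Primer base counts: A=2, T=5, G=4, C=9 → A+T=7, G+C=13
Perfect-match Tm = 2(7) + 4(13) = 14 + 52 = 66°C
Mismatches (positions where the bases are not complementary): 5 (at positions 3, 6, 14, 17, 18)
Effective Tm = 66 − 5×6 = 66 − 30 = 36°C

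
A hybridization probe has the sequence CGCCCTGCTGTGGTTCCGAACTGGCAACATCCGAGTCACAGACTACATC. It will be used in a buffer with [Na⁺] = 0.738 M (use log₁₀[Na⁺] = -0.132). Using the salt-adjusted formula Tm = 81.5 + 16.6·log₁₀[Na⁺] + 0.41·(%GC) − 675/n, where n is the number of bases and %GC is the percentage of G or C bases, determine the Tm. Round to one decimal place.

89.0°C

Length n = 49. Base counts: C=17, G=11, A=11, T=10
G+C = 28, so %GC = 28/49 × 100 = 57.143%
Salt term: 16.6 × (-0.132) = -2.191
GC term: 0.41 × 57.143 = 23.429; length term: −675/49 = −13.776
Tm = 81.5 + (-2.191) + 23.429 − 13.776 = 88.962 → 89.0°C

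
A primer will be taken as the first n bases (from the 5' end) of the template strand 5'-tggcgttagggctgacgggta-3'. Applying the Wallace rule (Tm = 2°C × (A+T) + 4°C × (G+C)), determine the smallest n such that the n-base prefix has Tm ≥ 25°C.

n = 9

First 8 bases: TGGCGTTA → Tm = 24°C (< 25°C)
First 9 bases: TGGCGTTAG → Tm = 28°C (≥ 25°C)
Since every base adds ≥2°C, Tm only increases with n, so the threshold is first crossed at n = 9.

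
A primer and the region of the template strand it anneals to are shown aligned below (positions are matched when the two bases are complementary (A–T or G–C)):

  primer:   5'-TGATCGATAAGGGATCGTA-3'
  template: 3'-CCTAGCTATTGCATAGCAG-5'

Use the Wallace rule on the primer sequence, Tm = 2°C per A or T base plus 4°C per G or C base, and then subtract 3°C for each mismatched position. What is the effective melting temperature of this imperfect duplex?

42°C

Primer base counts: A=6, T=5, G=6, C=2 → A+T=11, G+C=8
Perfect-match Tm = 2(11) + 4(8) = 22 + 32 = 54°C
Mismatches (positions where the bases are not complementary): 4 (at positions 1, 11, 13, 19)
Effective Tm = 54 − 4×3 = 54 − 12 = 42°C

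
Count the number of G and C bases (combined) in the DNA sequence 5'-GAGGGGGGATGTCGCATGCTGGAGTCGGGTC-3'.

21

Scanning the sequence gives A=4, T=6, G=16, C=5.
G+C = 16 + 5 = 21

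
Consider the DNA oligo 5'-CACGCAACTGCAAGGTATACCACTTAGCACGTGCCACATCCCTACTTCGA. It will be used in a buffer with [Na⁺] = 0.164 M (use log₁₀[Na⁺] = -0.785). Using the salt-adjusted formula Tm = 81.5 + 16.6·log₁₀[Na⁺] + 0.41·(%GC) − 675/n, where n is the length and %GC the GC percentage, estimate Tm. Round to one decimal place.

76.3°C

Length n = 50. Base counts: G=8, A=14, C=18, T=10
G+C = 26, so %GC = 26/50 × 100 = 52%
Salt term: 16.6 × (-0.785) = -13.031
GC term: 0.41 × 52 = 21.32; length term: −675/50 = −13.5
Tm = 81.5 + (-13.031) + 21.32 − 13.5 = 76.289 → 76.3°C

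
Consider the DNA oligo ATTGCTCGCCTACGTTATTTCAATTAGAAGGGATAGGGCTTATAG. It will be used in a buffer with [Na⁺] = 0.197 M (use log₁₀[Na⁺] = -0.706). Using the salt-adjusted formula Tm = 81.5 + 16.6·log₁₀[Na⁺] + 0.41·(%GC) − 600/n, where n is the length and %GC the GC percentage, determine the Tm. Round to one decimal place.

72.8°C

Length n = 45. Base counts: T=15, A=12, C=7, G=11
G+C = 18, so %GC = 18/45 × 100 = 40%
Salt term: 16.6 × (-0.706) = -11.72
GC term: 0.41 × 40 = 16.4; length term: −600/45 = −13.333
Tm = 81.5 + (-11.72) + 16.4 − 13.333 = 72.847 → 72.8°C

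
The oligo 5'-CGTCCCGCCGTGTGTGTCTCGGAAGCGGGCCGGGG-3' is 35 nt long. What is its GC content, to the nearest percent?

G=16, C=11, A=2, T=6
G+C = 16 + 11 = 27 out of 35 bases
%GC = 27/35 × 100 = 77.14% ≈ 77%

77%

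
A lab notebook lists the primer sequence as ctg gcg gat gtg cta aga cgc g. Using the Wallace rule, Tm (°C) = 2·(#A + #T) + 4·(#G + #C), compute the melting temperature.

G=9, A=4, C=5, T=4
AT pairs contribute 8, GC pairs contribute 14.
Tm = 2(8) + 4(14) = 16 + 56 = 72°C

72°C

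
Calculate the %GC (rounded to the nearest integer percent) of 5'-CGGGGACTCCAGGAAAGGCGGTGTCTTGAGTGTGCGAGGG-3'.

65%

Scanning the sequence gives C=7, T=7, A=7, G=19.
G+C = 19 + 7 = 26 out of 40 bases
%GC = 26/40 × 100 = 65% ≈ 65%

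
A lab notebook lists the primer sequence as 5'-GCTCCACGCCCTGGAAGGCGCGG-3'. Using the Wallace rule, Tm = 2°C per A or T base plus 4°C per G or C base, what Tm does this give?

T=2, A=3, G=9, C=9
AT pairs contribute 5, GC pairs contribute 18.
Tm = 2×5 + 4×18 = 82°C

82°C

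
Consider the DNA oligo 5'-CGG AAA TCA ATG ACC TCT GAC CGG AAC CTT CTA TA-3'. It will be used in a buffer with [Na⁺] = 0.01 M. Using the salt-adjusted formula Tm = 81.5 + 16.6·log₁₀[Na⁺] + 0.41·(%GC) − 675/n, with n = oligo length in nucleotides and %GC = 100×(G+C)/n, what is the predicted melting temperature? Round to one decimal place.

Length n = 35. Counting bases: A=11, C=10, T=8, G=6
G+C = 16, so %GC = 16/35 × 100 = 45.714%
Salt term: 16.6 × (-2) = -33.2
GC term: 0.41 × 45.714 = 18.743; length term: −675/35 = −19.286
Tm = 81.5 + (-33.2) + 18.743 − 19.286 = 47.757 → 47.8°C

47.8°C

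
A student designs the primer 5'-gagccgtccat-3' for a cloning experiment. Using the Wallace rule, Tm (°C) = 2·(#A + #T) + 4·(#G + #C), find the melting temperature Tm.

36°C

Base counts: T=2, G=3, C=4, A=2
AT pairs contribute 4, GC pairs contribute 7.
Tm = 2(4) + 4(7) = 8 + 28 = 36°C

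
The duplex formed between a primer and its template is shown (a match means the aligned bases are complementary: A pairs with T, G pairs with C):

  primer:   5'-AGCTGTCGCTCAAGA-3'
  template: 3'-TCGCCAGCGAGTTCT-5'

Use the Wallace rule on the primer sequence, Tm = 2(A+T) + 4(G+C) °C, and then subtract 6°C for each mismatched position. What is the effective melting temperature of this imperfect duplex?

40°C

Primer base counts: A=4, T=3, G=4, C=4 → A+T=7, G+C=8
Perfect-match Tm = 2(7) + 4(8) = 14 + 32 = 46°C
Mismatches (positions where the bases are not complementary): 1 (at position 4)
Effective Tm = 46 − 1×6 = 46 − 6 = 40°C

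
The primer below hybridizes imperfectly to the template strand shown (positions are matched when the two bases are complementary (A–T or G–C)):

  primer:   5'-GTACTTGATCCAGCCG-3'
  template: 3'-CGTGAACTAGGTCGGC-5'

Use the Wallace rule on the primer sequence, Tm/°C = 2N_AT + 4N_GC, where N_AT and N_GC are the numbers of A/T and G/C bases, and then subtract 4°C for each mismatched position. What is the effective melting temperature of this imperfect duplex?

46°C

Primer base counts: A=3, T=4, G=4, C=5 → A+T=7, G+C=9
Perfect-match Tm = 2(7) + 4(9) = 14 + 36 = 50°C
Mismatches (positions where the bases are not complementary): 1 (at position 2)
Effective Tm = 50 − 1×4 = 50 − 4 = 46°C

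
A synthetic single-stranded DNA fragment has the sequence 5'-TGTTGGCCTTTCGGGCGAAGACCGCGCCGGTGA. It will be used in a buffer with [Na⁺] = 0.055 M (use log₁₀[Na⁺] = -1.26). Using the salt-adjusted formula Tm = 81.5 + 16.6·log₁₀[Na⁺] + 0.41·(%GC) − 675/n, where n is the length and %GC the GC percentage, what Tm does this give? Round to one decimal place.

67.5°C

Length n = 33. Counting bases: T=7, A=4, G=13, C=9
G+C = 22, so %GC = 22/33 × 100 = 66.667%
Salt term: 16.6 × (-1.26) = -20.916
GC term: 0.41 × 66.667 = 27.333; length term: −675/33 = −20.455
Tm = 81.5 + (-20.916) + 27.333 − 20.455 = 67.462 → 67.5°C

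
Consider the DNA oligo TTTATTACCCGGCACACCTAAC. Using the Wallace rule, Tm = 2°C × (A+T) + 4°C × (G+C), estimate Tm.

64°C

G=2, A=6, C=8, T=6
A+T = 12, G+C = 10
Tm = 2×12 + 4×10 = 64°C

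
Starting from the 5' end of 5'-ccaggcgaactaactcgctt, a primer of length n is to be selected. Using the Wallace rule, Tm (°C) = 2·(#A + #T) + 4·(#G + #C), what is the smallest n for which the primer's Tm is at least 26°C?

First 6 bases: CCAGGC → Tm = 22°C (< 26°C)
First 7 bases: CCAGGCG → Tm = 26°C (≥ 26°C)
Since every base adds ≥2°C, Tm only increases with n, so the threshold is first crossed at n = 7.

n = 7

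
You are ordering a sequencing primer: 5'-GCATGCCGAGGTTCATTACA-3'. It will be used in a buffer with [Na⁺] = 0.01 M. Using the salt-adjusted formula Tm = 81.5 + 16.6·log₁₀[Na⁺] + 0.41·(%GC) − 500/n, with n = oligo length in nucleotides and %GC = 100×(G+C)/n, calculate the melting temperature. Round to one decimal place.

43.8°C

Length n = 20. Scanning the sequence gives C=5, T=5, A=5, G=5.
G+C = 10, so %GC = 10/20 × 100 = 50%
Salt term: 16.6 × (-2) = -33.2
GC term: 0.41 × 50 = 20.5; length term: −500/20 = −25
Tm = 81.5 + (-33.2) + 20.5 − 25 = 43.8 → 43.8°C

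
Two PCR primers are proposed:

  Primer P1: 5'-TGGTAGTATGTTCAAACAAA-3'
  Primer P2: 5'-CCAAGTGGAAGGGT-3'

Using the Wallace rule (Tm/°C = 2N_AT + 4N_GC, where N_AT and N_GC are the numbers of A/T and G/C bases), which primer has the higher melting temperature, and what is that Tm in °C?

Primer P1, 52°C

Primer P1: A+T=14, G+C=6 → Tm = 2(14)+4(6) = 52°C
Primer P2: A+T=6, G+C=8 → Tm = 2(6)+4(8) = 44°C
52°C vs 44°C → primer P1 is higher.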